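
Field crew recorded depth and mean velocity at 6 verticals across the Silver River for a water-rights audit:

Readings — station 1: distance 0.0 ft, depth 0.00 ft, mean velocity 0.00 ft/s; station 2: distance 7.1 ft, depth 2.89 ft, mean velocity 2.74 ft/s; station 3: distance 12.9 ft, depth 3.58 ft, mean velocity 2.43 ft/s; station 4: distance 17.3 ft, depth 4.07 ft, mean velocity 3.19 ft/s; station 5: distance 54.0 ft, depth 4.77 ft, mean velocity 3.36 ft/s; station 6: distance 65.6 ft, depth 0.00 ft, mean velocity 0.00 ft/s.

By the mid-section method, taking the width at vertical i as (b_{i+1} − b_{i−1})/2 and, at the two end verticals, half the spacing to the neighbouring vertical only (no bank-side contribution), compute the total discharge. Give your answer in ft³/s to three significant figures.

749 ft³/s

w_2 = (12.9 − 0.0)/2 = 6.45 ft; q_2 = 2.74 × 2.89 × 6.45 = 51.07 ft³/s
w_3 = (17.3 − 7.1)/2 = 5.1 ft; q_3 = 2.43 × 3.58 × 5.1 = 44.37 ft³/s
w_4 = (54.0 − 12.9)/2 = 20.55 ft; q_4 = 3.19 × 4.07 × 20.55 = 266.8 ft³/s
w_5 = (65.6 − 17.3)/2 = 24.15 ft; q_5 = 3.36 × 4.77 × 24.15 = 387.1 ft³/s
Stations 1, 6 contribute zero (depth or velocity is 0).
Q = Σ qᵢ = 749.3 ft³/s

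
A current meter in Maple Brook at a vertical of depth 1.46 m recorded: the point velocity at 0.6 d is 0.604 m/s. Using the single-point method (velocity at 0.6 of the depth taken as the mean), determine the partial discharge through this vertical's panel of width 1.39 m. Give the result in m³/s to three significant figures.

1.23 m³/s

v̄ = v₀.₆ = 0.604 m/s
q = v̄ × d × w = 0.6040 × 1.46 × 1.39 = 1.226 m³/s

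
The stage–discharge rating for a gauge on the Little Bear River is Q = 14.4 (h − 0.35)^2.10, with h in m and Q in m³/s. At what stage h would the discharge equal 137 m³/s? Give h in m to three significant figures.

3.27 m

h − h₀ = (Q/C)^(1/b) = (137/14.4)^(1/2.10) = 2.923 m
h = 0.35 + 2.923 = 3.273 m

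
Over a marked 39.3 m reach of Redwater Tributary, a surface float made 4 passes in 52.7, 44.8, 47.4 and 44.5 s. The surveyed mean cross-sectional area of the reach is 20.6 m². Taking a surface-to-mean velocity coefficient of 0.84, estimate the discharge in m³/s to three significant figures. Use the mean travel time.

14.4 m³/s

t̄ = (52.7 + 44.8 + 47.4 + 44.5) / 4 = 47.35 s
v_surface = L / t̄ = 39.3 / 47.35 = 0.8300 m/s
v_mean = 0.84 × 0.8300 = 0.6972 m/s
Q = A × v_mean = 20.6 × 0.6972 = 14.36 m³/s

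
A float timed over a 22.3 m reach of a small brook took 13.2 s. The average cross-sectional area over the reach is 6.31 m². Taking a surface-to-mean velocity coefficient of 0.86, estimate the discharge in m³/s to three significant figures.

9.17 m³/s

v_surface = L / t̄ = 22.3 / 13.2 = 1.689 m/s
v_mean = 0.86 × 1.689 = 1.453 m/s
Q = A × v_mean = 6.31 × 1.453 = 9.168 m³/s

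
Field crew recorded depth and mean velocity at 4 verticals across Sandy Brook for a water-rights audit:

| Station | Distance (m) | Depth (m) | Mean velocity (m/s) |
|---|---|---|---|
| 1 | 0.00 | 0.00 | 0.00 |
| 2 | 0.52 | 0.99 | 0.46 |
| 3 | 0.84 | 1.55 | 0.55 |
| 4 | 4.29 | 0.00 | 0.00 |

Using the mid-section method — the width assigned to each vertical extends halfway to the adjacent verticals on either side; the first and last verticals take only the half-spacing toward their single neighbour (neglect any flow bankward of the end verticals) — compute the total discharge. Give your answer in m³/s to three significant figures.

w_2 = (0.84 − 0.00)/2 = 0.42 m; q_2 = 0.46 × 0.99 × 0.42 = 0.1913 m³/s
w_3 = (4.29 − 0.52)/2 = 1.885 m; q_3 = 0.55 × 1.55 × 1.885 = 1.607 m³/s
Stations 1, 4 contribute zero (depth or velocity is 0).
Q = Σ qᵢ = 1.798 m³/s

1.80 m³/s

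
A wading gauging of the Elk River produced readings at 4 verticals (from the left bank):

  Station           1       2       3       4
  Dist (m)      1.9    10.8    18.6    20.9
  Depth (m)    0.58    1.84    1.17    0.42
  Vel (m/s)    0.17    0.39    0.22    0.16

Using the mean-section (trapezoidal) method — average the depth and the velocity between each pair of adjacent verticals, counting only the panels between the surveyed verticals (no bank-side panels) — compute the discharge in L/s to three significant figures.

6940 L/s

Panel 1-2: Δb = 8.9 m, d̄ = (0.58+1.84)/2 = 1.21, v̄ = (0.17+0.39)/2 = 0.28 → q = 8.9×1.21×0.28 = 3.015 m³/s
Panel 2-3: Δb = 7.8 m, d̄ = (1.84+1.17)/2 = 1.505, v̄ = (0.39+0.22)/2 = 0.305 → q = 7.8×1.505×0.305 = 3.580 m³/s
Panel 3-4: Δb = 2.3 m, d̄ = (1.17+0.42)/2 = 0.795, v̄ = (0.22+0.16)/2 = 0.19 → q = 2.3×0.795×0.19 = 0.3474 m³/s
Q = Σ q = 6.943 m³/s
= 6.943 × 1000 = 6943 L/s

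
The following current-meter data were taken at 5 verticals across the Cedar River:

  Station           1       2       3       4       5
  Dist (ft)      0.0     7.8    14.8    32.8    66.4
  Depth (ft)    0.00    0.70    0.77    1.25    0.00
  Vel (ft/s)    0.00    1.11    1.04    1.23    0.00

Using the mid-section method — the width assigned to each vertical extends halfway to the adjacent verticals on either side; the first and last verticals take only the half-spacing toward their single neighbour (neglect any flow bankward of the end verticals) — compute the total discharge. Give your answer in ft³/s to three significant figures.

55.4 ft³/s

w_2 = (14.8 − 0.0)/2 = 7.4 ft; q_2 = 1.11 × 0.70 × 7.4 = 5.750 ft³/s
w_3 = (32.8 − 7.8)/2 = 12.5 ft; q_3 = 1.04 × 0.77 × 12.5 = 10.01 ft³/s
w_4 = (66.4 − 14.8)/2 = 25.8 ft; q_4 = 1.23 × 1.25 × 25.8 = 39.67 ft³/s
Stations 1, 5 contribute zero (depth or velocity is 0).
Q = Σ qᵢ = 55.43 ft³/s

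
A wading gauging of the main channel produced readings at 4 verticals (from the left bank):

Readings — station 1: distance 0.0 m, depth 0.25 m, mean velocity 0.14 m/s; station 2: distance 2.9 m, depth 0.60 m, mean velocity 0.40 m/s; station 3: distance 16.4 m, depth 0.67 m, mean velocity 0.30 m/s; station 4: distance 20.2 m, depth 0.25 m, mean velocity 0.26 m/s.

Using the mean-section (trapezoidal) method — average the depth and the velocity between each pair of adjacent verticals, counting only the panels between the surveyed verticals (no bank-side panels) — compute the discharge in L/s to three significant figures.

3820 L/s

Panel 1-2: Δb = 2.9 m, d̄ = (0.25+0.60)/2 = 0.425, v̄ = (0.14+0.40)/2 = 0.27 → q = 2.9×0.425×0.27 = 0.3328 m³/s
Panel 2-3: Δb = 13.5 m, d̄ = (0.60+0.67)/2 = 0.635, v̄ = (0.40+0.30)/2 = 0.35 → q = 13.5×0.635×0.35 = 3.000 m³/s
Panel 3-4: Δb = 3.8 m, d̄ = (0.67+0.25)/2 = 0.46, v̄ = (0.30+0.26)/2 = 0.28 → q = 3.8×0.46×0.28 = 0.4894 m³/s
Q = Σ q = 3.823 m³/s
= 3.823 × 1000 = 3823 L/s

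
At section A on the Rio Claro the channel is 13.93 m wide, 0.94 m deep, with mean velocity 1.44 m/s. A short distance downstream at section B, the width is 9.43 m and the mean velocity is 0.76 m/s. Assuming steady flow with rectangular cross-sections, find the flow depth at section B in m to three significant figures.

2.63 m

Q = A₁V₁ = (13.93×0.94) × 1.44 = 18.86 m³/s
d₂ = Q/(b₂ V₂) = 18.86/(9.43×0.76) = 2.631 m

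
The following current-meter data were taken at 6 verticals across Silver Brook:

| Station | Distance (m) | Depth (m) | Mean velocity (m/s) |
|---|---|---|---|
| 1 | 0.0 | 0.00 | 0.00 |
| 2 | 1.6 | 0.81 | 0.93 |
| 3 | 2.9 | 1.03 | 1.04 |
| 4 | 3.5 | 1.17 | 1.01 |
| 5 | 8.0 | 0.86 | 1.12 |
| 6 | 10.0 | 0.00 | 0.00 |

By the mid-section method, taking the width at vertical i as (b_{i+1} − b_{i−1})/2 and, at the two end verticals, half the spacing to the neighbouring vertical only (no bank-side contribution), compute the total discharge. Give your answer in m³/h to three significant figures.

w_2 = (2.9 − 0.0)/2 = 1.45 m; q_2 = 0.93 × 0.81 × 1.45 = 1.092 m³/s
w_3 = (3.5 − 1.6)/2 = 0.95 m; q_3 = 1.04 × 1.03 × 0.95 = 1.018 m³/s
w_4 = (8.0 − 2.9)/2 = 2.55 m; q_4 = 1.01 × 1.17 × 2.55 = 3.013 m³/s
w_5 = (10.0 − 3.5)/2 = 3.25 m; q_5 = 1.12 × 0.86 × 3.25 = 3.130 m³/s
Stations 1, 6 contribute zero (depth or velocity is 0).
Q = Σ qᵢ = 8.254 m³/s
= 8.254 × 3600 = 29710 m³/h

29700 m³/h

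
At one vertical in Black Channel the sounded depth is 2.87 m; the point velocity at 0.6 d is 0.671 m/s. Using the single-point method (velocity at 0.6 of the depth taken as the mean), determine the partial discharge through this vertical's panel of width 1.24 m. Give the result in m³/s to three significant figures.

2.39 m³/s

v̄ = v₀.₆ = 0.671 m/s
q = v̄ × d × w = 0.6710 × 2.87 × 1.24 = 2.388 m³/s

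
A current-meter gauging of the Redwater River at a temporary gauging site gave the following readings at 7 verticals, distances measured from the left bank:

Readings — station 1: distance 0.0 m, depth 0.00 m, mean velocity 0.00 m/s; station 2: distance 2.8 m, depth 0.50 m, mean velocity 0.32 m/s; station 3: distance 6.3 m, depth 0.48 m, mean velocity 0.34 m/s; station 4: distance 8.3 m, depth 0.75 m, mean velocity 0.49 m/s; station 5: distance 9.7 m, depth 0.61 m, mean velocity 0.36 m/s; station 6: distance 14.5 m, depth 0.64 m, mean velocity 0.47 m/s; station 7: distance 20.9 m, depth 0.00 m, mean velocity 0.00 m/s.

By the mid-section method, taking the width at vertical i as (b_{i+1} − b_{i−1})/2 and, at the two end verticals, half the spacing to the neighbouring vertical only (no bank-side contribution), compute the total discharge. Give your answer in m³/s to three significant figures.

w_2 = (6.3 − 0.0)/2 = 3.15 m; q_2 = 0.32 × 0.50 × 3.15 = 0.5040 m³/s
w_3 = (8.3 − 2.8)/2 = 2.75 m; q_3 = 0.34 × 0.48 × 2.75 = 0.4488 m³/s
w_4 = (9.7 − 6.3)/2 = 1.7 m; q_4 = 0.49 × 0.75 × 1.7 = 0.6248 m³/s
w_5 = (14.5 − 8.3)/2 = 3.1 m; q_5 = 0.36 × 0.61 × 3.1 = 0.6808 m³/s
w_6 = (20.9 − 9.7)/2 = 5.6 m; q_6 = 0.47 × 0.64 × 5.6 = 1.684 m³/s
Stations 1, 7 contribute zero (depth or velocity is 0).
Q = Σ qᵢ = 3.943 m³/s

3.94 m³/s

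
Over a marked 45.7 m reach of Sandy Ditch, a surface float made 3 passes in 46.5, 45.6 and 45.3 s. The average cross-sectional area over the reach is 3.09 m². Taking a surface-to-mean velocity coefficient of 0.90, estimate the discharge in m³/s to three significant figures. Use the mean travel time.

2.77 m³/s

t̄ = (46.5 + 45.6 + 45.3) / 3 = 45.8 s
v_surface = L / t̄ = 45.7 / 45.8 = 0.9978 m/s
v_mean = 0.90 × 0.9978 = 0.8980 m/s
Q = A × v_mean = 3.09 × 0.8980 = 2.775 m³/s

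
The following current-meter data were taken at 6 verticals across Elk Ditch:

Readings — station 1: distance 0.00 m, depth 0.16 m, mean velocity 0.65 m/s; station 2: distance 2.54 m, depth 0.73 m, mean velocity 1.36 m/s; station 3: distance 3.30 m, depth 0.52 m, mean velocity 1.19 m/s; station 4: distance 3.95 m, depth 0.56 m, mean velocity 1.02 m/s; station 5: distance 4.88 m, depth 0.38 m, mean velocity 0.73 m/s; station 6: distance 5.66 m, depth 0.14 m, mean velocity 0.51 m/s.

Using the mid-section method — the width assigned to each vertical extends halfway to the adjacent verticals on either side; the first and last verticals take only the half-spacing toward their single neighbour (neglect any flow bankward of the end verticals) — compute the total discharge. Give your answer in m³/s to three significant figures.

w_1 = (2.54 − 0.00)/2 = 1.27 m; q_1 = 0.65 × 0.16 × 1.27 = 0.1321 m³/s
w_2 = (3.30 − 0.00)/2 = 1.65 m; q_2 = 1.36 × 0.73 × 1.65 = 1.638 m³/s
w_3 = (3.95 − 2.54)/2 = 0.705 m; q_3 = 1.19 × 0.52 × 0.705 = 0.4363 m³/s
w_4 = (4.88 − 3.30)/2 = 0.79 m; q_4 = 1.02 × 0.56 × 0.79 = 0.4512 m³/s
w_5 = (5.66 − 3.95)/2 = 0.855 m; q_5 = 0.73 × 0.38 × 0.855 = 0.2372 m³/s
w_6 = (5.66 − 4.88)/2 = 0.39 m; q_6 = 0.51 × 0.14 × 0.39 = 0.02785 m³/s
Q = Σ qᵢ = 2.923 m³/s

2.92 m³/s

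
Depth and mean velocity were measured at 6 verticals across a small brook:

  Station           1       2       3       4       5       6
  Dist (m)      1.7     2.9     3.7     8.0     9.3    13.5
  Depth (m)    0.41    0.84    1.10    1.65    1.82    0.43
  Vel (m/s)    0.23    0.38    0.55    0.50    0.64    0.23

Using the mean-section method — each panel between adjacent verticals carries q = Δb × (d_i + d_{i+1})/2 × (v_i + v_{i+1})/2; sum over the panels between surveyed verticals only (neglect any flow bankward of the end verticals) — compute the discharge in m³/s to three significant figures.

Panel 1-2: Δb = 1.2 m, d̄ = (0.41+0.84)/2 = 0.625, v̄ = (0.23+0.38)/2 = 0.305 → q = 1.2×0.625×0.305 = 0.2288 m³/s
Panel 2-3: Δb = 0.8 m, d̄ = (0.84+1.10)/2 = 0.97, v̄ = (0.38+0.55)/2 = 0.465 → q = 0.8×0.97×0.465 = 0.3608 m³/s
Panel 3-4: Δb = 4.3 m, d̄ = (1.10+1.65)/2 = 1.375, v̄ = (0.55+0.50)/2 = 0.525 → q = 4.3×1.375×0.525 = 3.104 m³/s
Panel 4-5: Δb = 1.3 m, d̄ = (1.65+1.82)/2 = 1.735, v̄ = (0.50+0.64)/2 = 0.57 → q = 1.3×1.735×0.57 = 1.286 m³/s
Panel 5-6: Δb = 4.2 m, d̄ = (1.82+0.43)/2 = 1.125, v̄ = (0.64+0.23)/2 = 0.435 → q = 4.2×1.125×0.435 = 2.055 m³/s
Q = Σ q = 7.035 m³/s

7.03 m³/s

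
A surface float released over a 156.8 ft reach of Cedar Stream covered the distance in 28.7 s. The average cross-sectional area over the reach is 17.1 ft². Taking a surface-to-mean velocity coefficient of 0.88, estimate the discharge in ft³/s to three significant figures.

82.2 ft³/s

v_surface = L / t̄ = 156.8 / 28.7 = 5.463 ft/s
v_mean = 0.88 × 5.463 = 4.808 ft/s
Q = A × v_mean = 17.1 × 4.808 = 82.21 ft³/s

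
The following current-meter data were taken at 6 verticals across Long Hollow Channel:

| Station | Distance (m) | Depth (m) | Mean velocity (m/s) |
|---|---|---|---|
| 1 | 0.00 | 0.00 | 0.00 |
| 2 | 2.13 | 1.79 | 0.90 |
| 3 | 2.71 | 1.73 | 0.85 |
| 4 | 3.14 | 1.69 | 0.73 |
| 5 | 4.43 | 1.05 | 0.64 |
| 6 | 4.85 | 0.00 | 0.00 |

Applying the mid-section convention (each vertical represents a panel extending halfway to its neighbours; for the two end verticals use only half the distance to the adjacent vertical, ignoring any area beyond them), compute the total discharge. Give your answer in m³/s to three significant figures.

4.56 m³/s

w_2 = (2.71 − 0.00)/2 = 1.355 m; q_2 = 0.90 × 1.79 × 1.355 = 2.183 m³/s
w_3 = (3.14 − 2.13)/2 = 0.505 m; q_3 = 0.85 × 1.73 × 0.505 = 0.7426 m³/s
w_4 = (4.43 − 2.71)/2 = 0.86 m; q_4 = 0.73 × 1.69 × 0.86 = 1.061 m³/s
w_5 = (4.85 − 3.14)/2 = 0.855 m; q_5 = 0.64 × 1.05 × 0.855 = 0.5746 m³/s
Stations 1, 6 contribute zero (depth or velocity is 0).
Q = Σ qᵢ = 4.561 m³/s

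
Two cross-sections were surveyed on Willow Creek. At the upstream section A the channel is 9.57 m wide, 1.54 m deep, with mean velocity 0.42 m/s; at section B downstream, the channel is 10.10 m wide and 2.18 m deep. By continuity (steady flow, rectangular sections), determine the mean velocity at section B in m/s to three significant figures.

0.281 m/s

Q = A₁V₁ = (9.57×1.54) × 0.42 = 6.190 m³/s
A₂ = 10.10 × 2.18 = 22.02 m²
V₂ = Q/A₂ = 6.190/22.02 = 0.2811 m/s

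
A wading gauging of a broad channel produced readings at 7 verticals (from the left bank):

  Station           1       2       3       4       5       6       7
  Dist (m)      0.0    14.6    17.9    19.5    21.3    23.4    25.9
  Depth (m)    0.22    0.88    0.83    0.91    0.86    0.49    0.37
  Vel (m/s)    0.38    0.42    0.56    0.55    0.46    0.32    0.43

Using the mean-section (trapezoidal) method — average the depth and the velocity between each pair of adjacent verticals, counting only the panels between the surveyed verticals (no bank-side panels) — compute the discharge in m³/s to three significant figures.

7.13 m³/s

Panel 1-2: Δb = 14.6 m, d̄ = (0.22+0.88)/2 = 0.55, v̄ = (0.38+0.42)/2 = 0.4 → q = 14.6×0.55×0.4 = 3.212 m³/s
Panel 2-3: Δb = 3.3 m, d̄ = (0.88+0.83)/2 = 0.855, v̄ = (0.42+0.56)/2 = 0.49 → q = 3.3×0.855×0.49 = 1.383 m³/s
Panel 3-4: Δb = 1.6 m, d̄ = (0.83+0.91)/2 = 0.87, v̄ = (0.56+0.55)/2 = 0.555 → q = 1.6×0.87×0.555 = 0.7726 m³/s
Panel 4-5: Δb = 1.8 m, d̄ = (0.91+0.86)/2 = 0.885, v̄ = (0.55+0.46)/2 = 0.505 → q = 1.8×0.885×0.505 = 0.8045 m³/s
Panel 5-6: Δb = 2.1 m, d̄ = (0.86+0.49)/2 = 0.675, v̄ = (0.46+0.32)/2 = 0.39 → q = 2.1×0.675×0.39 = 0.5528 m³/s
Panel 6-7: Δb = 2.5 m, d̄ = (0.49+0.37)/2 = 0.43, v̄ = (0.32+0.43)/2 = 0.375 → q = 2.5×0.43×0.375 = 0.4031 m³/s
Q = Σ q = 7.128 m³/s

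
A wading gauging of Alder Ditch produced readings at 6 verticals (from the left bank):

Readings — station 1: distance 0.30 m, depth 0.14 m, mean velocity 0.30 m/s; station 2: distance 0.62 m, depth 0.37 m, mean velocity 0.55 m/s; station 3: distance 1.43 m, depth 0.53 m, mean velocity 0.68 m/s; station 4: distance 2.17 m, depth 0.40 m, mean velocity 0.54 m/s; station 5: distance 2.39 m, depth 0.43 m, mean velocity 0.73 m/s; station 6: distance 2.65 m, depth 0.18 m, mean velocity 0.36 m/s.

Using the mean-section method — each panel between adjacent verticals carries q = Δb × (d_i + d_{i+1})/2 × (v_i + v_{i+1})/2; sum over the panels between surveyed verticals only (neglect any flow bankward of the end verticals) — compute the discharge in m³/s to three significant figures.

Panel 1-2: Δb = 0.32 m, d̄ = (0.14+0.37)/2 = 0.255, v̄ = (0.30+0.55)/2 = 0.425 → q = 0.32×0.255×0.425 = 0.03468 m³/s
Panel 2-3: Δb = 0.81 m, d̄ = (0.37+0.53)/2 = 0.45, v̄ = (0.55+0.68)/2 = 0.615 → q = 0.81×0.45×0.615 = 0.2242 m³/s
Panel 3-4: Δb = 0.74 m, d̄ = (0.53+0.40)/2 = 0.465, v̄ = (0.68+0.54)/2 = 0.61 → q = 0.74×0.465×0.61 = 0.2099 m³/s
Panel 4-5: Δb = 0.22 m, d̄ = (0.40+0.43)/2 = 0.415, v̄ = (0.54+0.73)/2 = 0.635 → q = 0.22×0.415×0.635 = 0.05798 m³/s
Panel 5-6: Δb = 0.26 m, d̄ = (0.43+0.18)/2 = 0.305, v̄ = (0.73+0.36)/2 = 0.545 → q = 0.26×0.305×0.545 = 0.04322 m³/s
Q = Σ q = 0.5699 m³/s

0.570 m³/s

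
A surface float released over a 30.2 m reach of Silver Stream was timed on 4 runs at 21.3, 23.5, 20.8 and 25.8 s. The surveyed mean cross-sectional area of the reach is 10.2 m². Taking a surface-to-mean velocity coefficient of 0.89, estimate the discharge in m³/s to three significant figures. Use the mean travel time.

t̄ = (21.3 + 23.5 + 20.8 + 25.8) / 4 = 22.85 s
v_surface = L / t̄ = 30.2 / 22.85 = 1.322 m/s
v_mean = 0.89 × 1.322 = 1.176 m/s
Q = A × v_mean = 10.2 × 1.176 = 12.00 m³/s

12.0 m³/s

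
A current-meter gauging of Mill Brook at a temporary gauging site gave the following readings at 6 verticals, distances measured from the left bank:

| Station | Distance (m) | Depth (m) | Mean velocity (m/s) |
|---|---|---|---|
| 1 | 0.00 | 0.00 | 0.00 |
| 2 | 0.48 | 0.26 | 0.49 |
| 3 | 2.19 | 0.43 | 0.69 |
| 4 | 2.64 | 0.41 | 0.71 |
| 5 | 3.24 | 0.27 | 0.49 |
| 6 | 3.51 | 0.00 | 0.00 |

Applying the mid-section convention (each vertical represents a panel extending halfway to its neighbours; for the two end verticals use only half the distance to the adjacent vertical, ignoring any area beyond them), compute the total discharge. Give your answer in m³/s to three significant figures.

w_2 = (2.19 − 0.00)/2 = 1.095 m; q_2 = 0.49 × 0.26 × 1.095 = 0.1395 m³/s
w_3 = (2.64 − 0.48)/2 = 1.08 m; q_3 = 0.69 × 0.43 × 1.08 = 0.3204 m³/s
w_4 = (3.24 − 2.19)/2 = 0.525 m; q_4 = 0.71 × 0.41 × 0.525 = 0.1528 m³/s
w_5 = (3.51 − 2.64)/2 = 0.435 m; q_5 = 0.49 × 0.27 × 0.435 = 0.05755 m³/s
Stations 1, 6 contribute zero (depth or velocity is 0).
Q = Σ qᵢ = 0.6703 m³/s

0.670 m³/s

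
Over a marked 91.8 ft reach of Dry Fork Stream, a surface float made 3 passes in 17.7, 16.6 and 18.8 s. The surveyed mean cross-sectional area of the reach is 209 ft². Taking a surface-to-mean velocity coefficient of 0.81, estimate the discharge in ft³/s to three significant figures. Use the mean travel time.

t̄ = (17.7 + 16.6 + 18.8) / 3 = 17.7 s
v_surface = L / t̄ = 91.8 / 17.7 = 5.186 ft/s
v_mean = 0.81 × 5.186 = 4.201 ft/s
Q = A × v_mean = 209 × 4.201 = 878.0 ft³/s

878 ft³/s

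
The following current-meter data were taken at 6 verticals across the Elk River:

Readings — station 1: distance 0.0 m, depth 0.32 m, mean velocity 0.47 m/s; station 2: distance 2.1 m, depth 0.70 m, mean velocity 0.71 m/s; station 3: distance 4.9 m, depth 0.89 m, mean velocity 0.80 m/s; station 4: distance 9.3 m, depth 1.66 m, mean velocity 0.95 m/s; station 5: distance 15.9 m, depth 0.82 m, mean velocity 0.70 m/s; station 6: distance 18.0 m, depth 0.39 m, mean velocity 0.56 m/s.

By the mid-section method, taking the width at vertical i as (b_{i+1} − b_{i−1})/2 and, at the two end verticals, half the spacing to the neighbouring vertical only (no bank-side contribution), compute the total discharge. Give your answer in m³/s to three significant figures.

15.3 m³/s

w_1 = (2.1 − 0.0)/2 = 1.05 m; q_1 = 0.47 × 0.32 × 1.05 = 0.1579 m³/s
w_2 = (4.9 − 0.0)/2 = 2.45 m; q_2 = 0.71 × 0.70 × 2.45 = 1.218 m³/s
w_3 = (9.3 − 2.1)/2 = 3.6 m; q_3 = 0.80 × 0.89 × 3.6 = 2.563 m³/s
w_4 = (15.9 − 4.9)/2 = 5.5 m; q_4 = 0.95 × 1.66 × 5.5 = 8.674 m³/s
w_5 = (18.0 − 9.3)/2 = 4.35 m; q_5 = 0.70 × 0.82 × 4.35 = 2.497 m³/s
w_6 = (18.0 − 15.9)/2 = 1.05 m; q_6 = 0.56 × 0.39 × 1.05 = 0.2293 m³/s
Q = Σ qᵢ = 15.34 m³/s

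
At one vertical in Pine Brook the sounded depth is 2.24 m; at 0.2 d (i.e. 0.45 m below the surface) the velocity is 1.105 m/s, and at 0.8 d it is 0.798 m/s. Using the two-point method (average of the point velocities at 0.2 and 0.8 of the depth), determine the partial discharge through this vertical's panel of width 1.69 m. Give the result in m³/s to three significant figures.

3.60 m³/s

v̄ = (1.105 + 0.798) / 2 = 0.9515 m/s
q = v̄ × d × w = 0.9515 × 2.24 × 1.69 = 3.602 m³/s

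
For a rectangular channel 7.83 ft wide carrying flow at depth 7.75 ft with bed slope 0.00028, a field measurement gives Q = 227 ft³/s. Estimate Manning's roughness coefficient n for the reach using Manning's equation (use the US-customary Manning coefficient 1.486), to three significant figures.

0.0126

A = b·y = 7.83 × 7.75 = 60.68 ft²
P = b + 2y = 7.83 + 2×7.75 = 23.33 ft
R = A/P = 60.68/23.33 = 2.601 ft
n = (1.486/Q)·A·R^(2/3)·S^(1/2) = (1.486/227) × 60.68 × 1.891 × 0.01673 = 0.01257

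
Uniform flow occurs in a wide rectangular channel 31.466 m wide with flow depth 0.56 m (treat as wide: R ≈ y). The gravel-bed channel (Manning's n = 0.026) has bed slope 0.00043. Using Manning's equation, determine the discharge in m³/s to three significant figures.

A = b·y = 31.466 × 0.56 = 17.62 m²
Wide channel: R ≈ y = 0.56 m
Q = (1/n)·A·R^(2/3)·S^(1/2) = (1/0.026) × 17.62 × 0.5600^(2/3) × 0.00043^(1/2) = 9.548 m³/s

9.55 m³/s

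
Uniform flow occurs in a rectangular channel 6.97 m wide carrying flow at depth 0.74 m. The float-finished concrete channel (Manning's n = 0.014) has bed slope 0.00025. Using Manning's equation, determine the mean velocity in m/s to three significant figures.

A = b·y = 6.97 × 0.74 = 5.158 m²
P = b + 2y = 6.97 + 2×0.74 = 8.450 m
R = A/P = 5.158/8.450 = 0.6104 m
Q = (1/n)·A·R^(2/3)·S^(1/2) = (1/0.014) × 5.158 × 0.6104^(2/3) × 0.00025^(1/2) = 4.192 m³/s
V = Q/A = 4.192/5.158 = 0.8127 m/s

0.813 m/s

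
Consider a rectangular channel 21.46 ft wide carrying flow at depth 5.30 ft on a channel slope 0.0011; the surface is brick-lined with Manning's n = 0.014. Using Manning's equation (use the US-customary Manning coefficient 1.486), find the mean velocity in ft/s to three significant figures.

A = b·y = 21.46 × 5.30 = 113.7 ft²
P = b + 2y = 21.46 + 2×5.30 = 32.06 ft
R = A/P = 113.7/32.06 = 3.548 ft
Q = (1.486/n)·A·R^(2/3)·S^(1/2) = (1.486/0.014) × 113.7 × 3.548^(2/3) × 0.0011^(1/2) = 931.4 ft³/s
V = Q/A = 931.4/113.7 = 8.189 ft/s

8.19 ft/s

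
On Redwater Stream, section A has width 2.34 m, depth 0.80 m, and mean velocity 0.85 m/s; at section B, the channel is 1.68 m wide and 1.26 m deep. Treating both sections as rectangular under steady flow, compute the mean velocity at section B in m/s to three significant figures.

0.752 m/s

Q = A₁V₁ = (2.34×0.80) × 0.85 = 1.591 m³/s
A₂ = 1.68 × 1.26 = 2.117 m²
V₂ = Q/A₂ = 1.591/2.117 = 0.7517 m/s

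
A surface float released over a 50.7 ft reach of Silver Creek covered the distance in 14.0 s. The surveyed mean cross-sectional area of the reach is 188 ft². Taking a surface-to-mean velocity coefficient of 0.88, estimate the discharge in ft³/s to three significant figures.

599 ft³/s

v_surface = L / t̄ = 50.7 / 14 = 3.621 ft/s
v_mean = 0.88 × 3.621 = 3.187 ft/s
Q = A × v_mean = 188 × 3.187 = 599.1 ft³/s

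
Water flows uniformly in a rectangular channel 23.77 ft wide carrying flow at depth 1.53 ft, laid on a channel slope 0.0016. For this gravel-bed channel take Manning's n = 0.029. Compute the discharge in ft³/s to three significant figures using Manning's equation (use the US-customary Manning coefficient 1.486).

A = b·y = 23.77 × 1.53 = 36.37 ft²
P = b + 2y = 23.77 + 2×1.53 = 26.83 ft
R = A/P = 36.37/26.83 = 1.356 ft
Q = (1.486/n)·A·R^(2/3)·S^(1/2) = (1.486/0.029) × 36.37 × 1.356^(2/3) × 0.0016^(1/2) = 91.30 ft³/s

91.3 ft³/s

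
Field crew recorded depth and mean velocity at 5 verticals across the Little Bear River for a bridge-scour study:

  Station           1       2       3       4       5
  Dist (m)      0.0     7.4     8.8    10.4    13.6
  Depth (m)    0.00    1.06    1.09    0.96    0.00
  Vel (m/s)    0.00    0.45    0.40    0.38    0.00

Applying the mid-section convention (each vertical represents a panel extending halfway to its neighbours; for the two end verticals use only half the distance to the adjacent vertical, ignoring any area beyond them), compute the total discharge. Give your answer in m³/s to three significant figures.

3.63 m³/s

w_2 = (8.8 − 0.0)/2 = 4.4 m; q_2 = 0.45 × 1.06 × 4.4 = 2.099 m³/s
w_3 = (10.4 − 7.4)/2 = 1.5 m; q_3 = 0.40 × 1.09 × 1.5 = 0.6540 m³/s
w_4 = (13.6 − 8.8)/2 = 2.4 m; q_4 = 0.38 × 0.96 × 2.4 = 0.8755 m³/s
Stations 1, 5 contribute zero (depth or velocity is 0).
Q = Σ qᵢ = 3.628 m³/s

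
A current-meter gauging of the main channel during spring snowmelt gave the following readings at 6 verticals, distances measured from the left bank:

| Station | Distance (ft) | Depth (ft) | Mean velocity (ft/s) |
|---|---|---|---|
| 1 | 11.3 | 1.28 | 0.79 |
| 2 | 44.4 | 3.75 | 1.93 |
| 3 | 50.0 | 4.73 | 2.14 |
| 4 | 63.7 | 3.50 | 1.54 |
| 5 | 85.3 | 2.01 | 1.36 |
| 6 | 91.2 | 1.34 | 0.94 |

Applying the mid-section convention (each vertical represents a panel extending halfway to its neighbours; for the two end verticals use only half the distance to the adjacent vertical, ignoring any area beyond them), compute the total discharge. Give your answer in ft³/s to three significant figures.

w_1 = (44.4 − 11.3)/2 = 16.55 ft; q_1 = 0.79 × 1.28 × 16.55 = 16.74 ft³/s
w_2 = (50.0 − 11.3)/2 = 19.35 ft; q_2 = 1.93 × 3.75 × 19.35 = 140.0 ft³/s
w_3 = (63.7 − 44.4)/2 = 9.65 ft; q_3 = 2.14 × 4.73 × 9.65 = 97.68 ft³/s
w_4 = (85.3 − 50.0)/2 = 17.65 ft; q_4 = 1.54 × 3.50 × 17.65 = 95.13 ft³/s
w_5 = (91.2 − 63.7)/2 = 13.75 ft; q_5 = 1.36 × 2.01 × 13.75 = 37.59 ft³/s
w_6 = (91.2 − 85.3)/2 = 2.95 ft; q_6 = 0.94 × 1.34 × 2.95 = 3.716 ft³/s
Q = Σ qᵢ = 390.9 ft³/s

391 ft³/s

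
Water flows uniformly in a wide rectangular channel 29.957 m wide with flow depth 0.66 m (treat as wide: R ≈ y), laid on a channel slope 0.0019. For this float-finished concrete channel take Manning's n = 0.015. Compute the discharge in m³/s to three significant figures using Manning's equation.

43.6 m³/s

A = b·y = 29.957 × 0.66 = 19.77 m²
Wide channel: R ≈ y = 0.66 m
Q = (1/n)·A·R^(2/3)·S^(1/2) = (1/0.015) × 19.77 × 0.6600^(2/3) × 0.0019^(1/2) = 43.55 m³/s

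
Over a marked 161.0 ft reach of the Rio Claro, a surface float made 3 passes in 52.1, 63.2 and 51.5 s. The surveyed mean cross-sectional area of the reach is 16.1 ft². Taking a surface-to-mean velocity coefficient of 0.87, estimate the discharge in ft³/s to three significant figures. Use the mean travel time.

t̄ = (52.1 + 63.2 + 51.5) / 3 = 55.6 s
v_surface = L / t̄ = 161.0 / 55.6 = 2.896 ft/s
v_mean = 0.87 × 2.896 = 2.519 ft/s
Q = A × v_mean = 16.1 × 2.519 = 40.56 ft³/s

40.6 ft³/s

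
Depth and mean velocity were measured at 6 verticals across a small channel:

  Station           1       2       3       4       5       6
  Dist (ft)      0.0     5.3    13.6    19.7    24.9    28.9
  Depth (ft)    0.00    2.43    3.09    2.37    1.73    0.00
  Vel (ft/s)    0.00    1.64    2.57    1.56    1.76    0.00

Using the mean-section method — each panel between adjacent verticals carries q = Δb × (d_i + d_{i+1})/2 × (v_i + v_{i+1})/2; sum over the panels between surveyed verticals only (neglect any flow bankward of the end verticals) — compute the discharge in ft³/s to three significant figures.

Panel 1-2: Δb = 5.3 ft, d̄ = (0.00+2.43)/2 = 1.215, v̄ = (0.00+1.64)/2 = 0.82 → q = 5.3×1.215×0.82 = 5.280 ft³/s
Panel 2-3: Δb = 8.3 ft, d̄ = (2.43+3.09)/2 = 2.76, v̄ = (1.64+2.57)/2 = 2.105 → q = 8.3×2.76×2.105 = 48.22 ft³/s
Panel 3-4: Δb = 6.1 ft, d̄ = (3.09+2.37)/2 = 2.73, v̄ = (2.57+1.56)/2 = 2.065 → q = 6.1×2.73×2.065 = 34.39 ft³/s
Panel 4-5: Δb = 5.2 ft, d̄ = (2.37+1.73)/2 = 2.05, v̄ = (1.56+1.76)/2 = 1.66 → q = 5.2×2.05×1.66 = 17.70 ft³/s
Panel 5-6: Δb = 4 ft, d̄ = (1.73+0.00)/2 = 0.865, v̄ = (1.76+0.00)/2 = 0.88 → q = 4×0.865×0.88 = 3.045 ft³/s
Q = Σ q = 108.6 ft³/s

109 ft³/s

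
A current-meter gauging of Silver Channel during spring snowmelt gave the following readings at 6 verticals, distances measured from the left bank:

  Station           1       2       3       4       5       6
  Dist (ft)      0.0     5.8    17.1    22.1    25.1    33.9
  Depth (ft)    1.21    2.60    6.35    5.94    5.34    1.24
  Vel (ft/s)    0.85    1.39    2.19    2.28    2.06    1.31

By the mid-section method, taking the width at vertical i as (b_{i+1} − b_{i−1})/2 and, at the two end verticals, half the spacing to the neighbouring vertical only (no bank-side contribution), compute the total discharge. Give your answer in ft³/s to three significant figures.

273 ft³/s

w_1 = (5.8 − 0.0)/2 = 2.9 ft; q_1 = 0.85 × 1.21 × 2.9 = 2.983 ft³/s
w_2 = (17.1 − 0.0)/2 = 8.55 ft; q_2 = 1.39 × 2.60 × 8.55 = 30.90 ft³/s
w_3 = (22.1 − 5.8)/2 = 8.15 ft; q_3 = 2.19 × 6.35 × 8.15 = 113.3 ft³/s
w_4 = (25.1 − 17.1)/2 = 4 ft; q_4 = 2.28 × 5.94 × 4 = 54.17 ft³/s
w_5 = (33.9 − 22.1)/2 = 5.9 ft; q_5 = 2.06 × 5.34 × 5.9 = 64.90 ft³/s
w_6 = (33.9 − 25.1)/2 = 4.4 ft; q_6 = 1.31 × 1.24 × 4.4 = 7.147 ft³/s
Q = Σ qᵢ = 273.4 ft³/s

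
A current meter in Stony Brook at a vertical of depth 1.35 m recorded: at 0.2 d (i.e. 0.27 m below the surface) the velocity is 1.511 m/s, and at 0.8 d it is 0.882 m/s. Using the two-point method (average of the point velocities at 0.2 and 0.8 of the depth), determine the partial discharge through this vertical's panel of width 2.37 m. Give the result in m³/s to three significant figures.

v̄ = (1.511 + 0.882) / 2 = 1.197 m/s
q = v̄ × d × w = 1.197 × 1.35 × 2.37 = 3.828 m³/s

3.83 m³/s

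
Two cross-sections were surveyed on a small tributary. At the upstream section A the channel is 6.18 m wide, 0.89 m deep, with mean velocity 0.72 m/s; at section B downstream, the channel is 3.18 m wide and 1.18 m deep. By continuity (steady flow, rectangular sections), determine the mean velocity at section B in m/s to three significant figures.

Q = A₁V₁ = (6.18×0.89) × 0.72 = 3.960 m³/s
A₂ = 3.18 × 1.18 = 3.752 m²
V₂ = Q/A₂ = 3.960/3.752 = 1.055 m/s

1.06 m/s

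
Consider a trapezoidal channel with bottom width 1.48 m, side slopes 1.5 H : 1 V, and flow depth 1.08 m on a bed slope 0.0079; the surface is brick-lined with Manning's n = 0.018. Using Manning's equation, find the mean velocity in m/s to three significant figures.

3.60 m/s

A = (b + z·y)·y = (1.48 + 1.5×1.08)×1.08 = 3.348 m²
P = b + 2y√(1+z²) = 1.48 + 2×1.08×√(1+1.5²) = 5.374 m
R = A/P = 3.348/5.374 = 0.6230 m
Q = (1/n)·A·R^(2/3)·S^(1/2) = (1/0.018) × 3.348 × 0.6230^(2/3) × 0.0079^(1/2) = 12.06 m³/s
V = Q/A = 12.06/3.348 = 3.602 m/s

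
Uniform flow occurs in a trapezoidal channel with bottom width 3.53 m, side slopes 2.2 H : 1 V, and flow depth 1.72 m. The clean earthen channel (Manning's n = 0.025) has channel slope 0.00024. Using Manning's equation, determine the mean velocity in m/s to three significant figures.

A = (b + z·y)·y = (3.53 + 2.2×1.72)×1.72 = 12.58 m²
P = b + 2y√(1+z²) = 3.53 + 2×1.72×√(1+2.2²) = 11.84 m
R = A/P = 12.58/11.84 = 1.062 m
Q = (1/n)·A·R^(2/3)·S^(1/2) = (1/0.025) × 12.58 × 1.062^(2/3) × 0.00024^(1/2) = 8.116 m³/s
V = Q/A = 8.116/12.58 = 0.6451 m/s

0.645 m/s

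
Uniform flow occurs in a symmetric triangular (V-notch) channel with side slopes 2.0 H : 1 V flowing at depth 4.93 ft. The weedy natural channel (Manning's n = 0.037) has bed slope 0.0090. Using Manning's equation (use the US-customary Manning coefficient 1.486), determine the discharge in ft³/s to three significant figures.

314 ft³/s

A = z·y² = 2.0×4.93² = 48.61 ft²
P = 2y√(1+z²) = 2×4.93×√(1+2.0²) = 22.05 ft
R = A/P = 48.61/22.05 = 2.205 ft
Q = (1.486/n)·A·R^(2/3)·S^(1/2) = (1.486/0.037) × 48.61 × 2.205^(2/3) × 0.0090^(1/2) = 313.7 ft³/s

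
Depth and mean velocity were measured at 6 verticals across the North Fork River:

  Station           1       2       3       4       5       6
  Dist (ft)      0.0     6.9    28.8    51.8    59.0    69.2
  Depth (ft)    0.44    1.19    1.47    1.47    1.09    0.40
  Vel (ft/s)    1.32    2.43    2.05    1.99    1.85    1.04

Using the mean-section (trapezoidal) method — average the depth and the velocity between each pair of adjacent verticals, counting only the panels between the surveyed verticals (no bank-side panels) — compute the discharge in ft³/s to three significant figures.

Panel 1-2: Δb = 6.9 ft, d̄ = (0.44+1.19)/2 = 0.815, v̄ = (1.32+2.43)/2 = 1.875 → q = 6.9×0.815×1.875 = 10.54 ft³/s
Panel 2-3: Δb = 21.9 ft, d̄ = (1.19+1.47)/2 = 1.33, v̄ = (2.43+2.05)/2 = 2.24 → q = 21.9×1.33×2.24 = 65.24 ft³/s
Panel 3-4: Δb = 23 ft, d̄ = (1.47+1.47)/2 = 1.47, v̄ = (2.05+1.99)/2 = 2.02 → q = 23×1.47×2.02 = 68.30 ft³/s
Panel 4-5: Δb = 7.2 ft, d̄ = (1.47+1.09)/2 = 1.28, v̄ = (1.99+1.85)/2 = 1.92 → q = 7.2×1.28×1.92 = 17.69 ft³/s
Panel 5-6: Δb = 10.2 ft, d̄ = (1.09+0.40)/2 = 0.745, v̄ = (1.85+1.04)/2 = 1.445 → q = 10.2×0.745×1.445 = 10.98 ft³/s
Q = Σ q = 172.8 ft³/s

173 ft³/s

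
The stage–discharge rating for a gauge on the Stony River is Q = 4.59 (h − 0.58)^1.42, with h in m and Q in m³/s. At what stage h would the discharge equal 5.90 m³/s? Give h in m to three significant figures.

1.77 m

h − h₀ = (Q/C)^(1/b) = (5.90/4.59)^(1/1.42) = 1.193 m
h = 0.58 + 1.193 = 1.773 m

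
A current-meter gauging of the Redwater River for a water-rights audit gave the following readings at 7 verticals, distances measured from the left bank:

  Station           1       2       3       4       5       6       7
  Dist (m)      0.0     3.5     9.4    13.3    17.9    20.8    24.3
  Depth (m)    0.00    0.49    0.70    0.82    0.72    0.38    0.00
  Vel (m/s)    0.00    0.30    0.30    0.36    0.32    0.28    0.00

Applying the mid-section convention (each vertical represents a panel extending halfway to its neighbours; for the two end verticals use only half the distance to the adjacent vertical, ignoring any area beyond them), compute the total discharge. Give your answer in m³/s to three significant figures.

w_2 = (9.4 − 0.0)/2 = 4.7 m; q_2 = 0.30 × 0.49 × 4.7 = 0.6909 m³/s
w_3 = (13.3 − 3.5)/2 = 4.9 m; q_3 = 0.30 × 0.70 × 4.9 = 1.029 m³/s
w_4 = (17.9 − 9.4)/2 = 4.25 m; q_4 = 0.36 × 0.82 × 4.25 = 1.255 m³/s
w_5 = (20.8 − 13.3)/2 = 3.75 m; q_5 = 0.32 × 0.72 × 3.75 = 0.8640 m³/s
w_6 = (24.3 − 17.9)/2 = 3.2 m; q_6 = 0.28 × 0.38 × 3.2 = 0.3405 m³/s
Stations 1, 7 contribute zero (depth or velocity is 0).
Q = Σ qᵢ = 4.179 m³/s

4.18 m³/s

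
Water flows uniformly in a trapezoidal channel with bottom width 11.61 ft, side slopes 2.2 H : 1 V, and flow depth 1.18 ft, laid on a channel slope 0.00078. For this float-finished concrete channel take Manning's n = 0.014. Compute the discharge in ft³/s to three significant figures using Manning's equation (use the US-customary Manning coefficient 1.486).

48.6 ft³/s

A = (b + z·y)·y = (11.61 + 2.2×1.18)×1.18 = 16.76 ft²
P = b + 2y√(1+z²) = 11.61 + 2×1.18×√(1+2.2²) = 17.31 ft
R = A/P = 16.76/17.31 = 0.9682 ft
Q = (1.486/n)·A·R^(2/3)·S^(1/2) = (1.486/0.014) × 16.76 × 0.9682^(2/3) × 0.00078^(1/2) = 48.63 ft³/s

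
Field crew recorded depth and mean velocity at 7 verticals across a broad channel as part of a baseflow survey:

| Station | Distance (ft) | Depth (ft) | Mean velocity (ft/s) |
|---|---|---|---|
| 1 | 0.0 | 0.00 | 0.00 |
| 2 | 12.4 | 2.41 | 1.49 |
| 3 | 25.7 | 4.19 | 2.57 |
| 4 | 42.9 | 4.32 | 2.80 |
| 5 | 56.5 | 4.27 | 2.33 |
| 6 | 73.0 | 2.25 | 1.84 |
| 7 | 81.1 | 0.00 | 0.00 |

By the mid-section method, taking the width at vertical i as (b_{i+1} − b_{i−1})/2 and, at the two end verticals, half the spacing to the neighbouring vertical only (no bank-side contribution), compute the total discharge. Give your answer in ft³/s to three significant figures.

597 ft³/s

w_2 = (25.7 − 0.0)/2 = 12.85 ft; q_2 = 1.49 × 2.41 × 12.85 = 46.14 ft³/s
w_3 = (42.9 − 12.4)/2 = 15.25 ft; q_3 = 2.57 × 4.19 × 15.25 = 164.2 ft³/s
w_4 = (56.5 − 25.7)/2 = 15.4 ft; q_4 = 2.80 × 4.32 × 15.4 = 186.3 ft³/s
w_5 = (73.0 − 42.9)/2 = 15.05 ft; q_5 = 2.33 × 4.27 × 15.05 = 149.7 ft³/s
w_6 = (81.1 − 56.5)/2 = 12.3 ft; q_6 = 1.84 × 2.25 × 12.3 = 50.92 ft³/s
Stations 1, 7 contribute zero (depth or velocity is 0).
Q = Σ qᵢ = 597.3 ft³/s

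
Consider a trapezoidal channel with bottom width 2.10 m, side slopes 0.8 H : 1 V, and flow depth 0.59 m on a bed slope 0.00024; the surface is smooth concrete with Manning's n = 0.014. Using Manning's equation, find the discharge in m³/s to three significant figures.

0.942 m³/s

A = (b + z·y)·y = (2.10 + 0.8×0.59)×0.59 = 1.517 m²
P = b + 2y√(1+z²) = 2.10 + 2×0.59×√(1+0.8²) = 3.611 m
R = A/P = 1.517/3.611 = 0.4202 m
Q = (1/n)·A·R^(2/3)·S^(1/2) = (1/0.014) × 1.517 × 0.4202^(2/3) × 0.00024^(1/2) = 0.9421 m³/s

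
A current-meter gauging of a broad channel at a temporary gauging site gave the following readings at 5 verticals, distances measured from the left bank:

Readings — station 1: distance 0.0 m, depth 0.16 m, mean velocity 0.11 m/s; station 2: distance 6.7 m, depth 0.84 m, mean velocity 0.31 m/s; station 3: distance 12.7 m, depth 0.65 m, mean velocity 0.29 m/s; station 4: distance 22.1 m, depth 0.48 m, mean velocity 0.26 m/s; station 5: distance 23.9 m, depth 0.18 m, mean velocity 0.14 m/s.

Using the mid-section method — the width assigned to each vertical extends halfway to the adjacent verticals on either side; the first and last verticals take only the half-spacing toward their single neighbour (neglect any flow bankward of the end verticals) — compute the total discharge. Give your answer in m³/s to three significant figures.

3.89 m³/s

w_1 = (6.7 − 0.0)/2 = 3.35 m; q_1 = 0.11 × 0.16 × 3.35 = 0.05896 m³/s
w_2 = (12.7 − 0.0)/2 = 6.35 m; q_2 = 0.31 × 0.84 × 6.35 = 1.654 m³/s
w_3 = (22.1 − 6.7)/2 = 7.7 m; q_3 = 0.29 × 0.65 × 7.7 = 1.451 m³/s
w_4 = (23.9 − 12.7)/2 = 5.6 m; q_4 = 0.26 × 0.48 × 5.6 = 0.6989 m³/s
w_5 = (23.9 − 22.1)/2 = 0.9 m; q_5 = 0.14 × 0.18 × 0.9 = 0.02268 m³/s
Q = Σ qᵢ = 3.886 m³/s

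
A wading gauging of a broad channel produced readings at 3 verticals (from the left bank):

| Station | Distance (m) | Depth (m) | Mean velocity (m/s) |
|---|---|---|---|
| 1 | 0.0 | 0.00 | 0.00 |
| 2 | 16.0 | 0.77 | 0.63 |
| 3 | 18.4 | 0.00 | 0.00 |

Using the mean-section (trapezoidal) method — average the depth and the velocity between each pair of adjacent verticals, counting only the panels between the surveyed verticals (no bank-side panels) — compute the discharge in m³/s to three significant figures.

2.23 m³/s

Panel 1-2: Δb = 16 m, d̄ = (0.00+0.77)/2 = 0.385, v̄ = (0.00+0.63)/2 = 0.315 → q = 16×0.385×0.315 = 1.940 m³/s
Panel 2-3: Δb = 2.4 m, d̄ = (0.77+0.00)/2 = 0.385, v̄ = (0.63+0.00)/2 = 0.315 → q = 2.4×0.385×0.315 = 0.2911 m³/s
Q = Σ q = 2.231 m³/s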